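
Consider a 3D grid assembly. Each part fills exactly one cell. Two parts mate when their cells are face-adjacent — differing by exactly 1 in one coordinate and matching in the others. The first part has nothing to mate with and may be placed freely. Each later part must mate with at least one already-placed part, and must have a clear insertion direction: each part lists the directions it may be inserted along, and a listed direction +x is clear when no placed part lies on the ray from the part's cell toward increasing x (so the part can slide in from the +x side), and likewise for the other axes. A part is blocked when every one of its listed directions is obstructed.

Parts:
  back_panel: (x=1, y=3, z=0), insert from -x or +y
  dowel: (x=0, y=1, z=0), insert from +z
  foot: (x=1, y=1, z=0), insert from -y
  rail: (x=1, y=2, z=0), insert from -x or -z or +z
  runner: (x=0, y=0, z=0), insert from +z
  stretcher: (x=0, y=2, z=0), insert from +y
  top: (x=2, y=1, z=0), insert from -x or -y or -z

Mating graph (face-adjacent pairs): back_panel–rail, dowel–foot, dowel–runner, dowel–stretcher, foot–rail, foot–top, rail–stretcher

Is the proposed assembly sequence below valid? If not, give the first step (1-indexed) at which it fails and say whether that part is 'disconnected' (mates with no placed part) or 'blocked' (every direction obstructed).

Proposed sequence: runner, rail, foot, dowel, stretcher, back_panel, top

1. runner@(0, 0, 0) [+z clear] — {runner}
2. rail@(1, 2, 0) — no placed neighbour ⇒ disconnected

Invalid at step 2 (disconnected)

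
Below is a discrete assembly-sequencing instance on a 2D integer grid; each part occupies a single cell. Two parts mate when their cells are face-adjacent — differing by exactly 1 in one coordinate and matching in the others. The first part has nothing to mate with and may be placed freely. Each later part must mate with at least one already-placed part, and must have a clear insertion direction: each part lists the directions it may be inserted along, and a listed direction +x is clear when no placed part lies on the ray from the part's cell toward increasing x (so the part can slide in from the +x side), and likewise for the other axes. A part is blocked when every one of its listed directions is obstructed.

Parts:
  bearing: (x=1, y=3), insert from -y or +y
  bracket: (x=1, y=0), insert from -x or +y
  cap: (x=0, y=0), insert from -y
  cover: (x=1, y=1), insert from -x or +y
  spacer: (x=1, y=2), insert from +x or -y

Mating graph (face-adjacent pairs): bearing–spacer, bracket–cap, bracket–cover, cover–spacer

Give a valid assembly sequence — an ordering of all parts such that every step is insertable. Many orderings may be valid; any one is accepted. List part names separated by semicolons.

1. bracket@(1, 0) [-x clear] — {bracket}
2. cover@(1, 1) [-x clear] — {bracket, cover}
3. spacer@(1, 2) [+x clear] — {bracket, cover, spacer}
4. bearing@(1, 3) [+y clear] — {bearing, bracket, cover, spacer}
5. cap@(0, 0) [-y clear] — {bearing, bracket, cap, cover, spacer}

bracket; cover; spacer; bearing; cap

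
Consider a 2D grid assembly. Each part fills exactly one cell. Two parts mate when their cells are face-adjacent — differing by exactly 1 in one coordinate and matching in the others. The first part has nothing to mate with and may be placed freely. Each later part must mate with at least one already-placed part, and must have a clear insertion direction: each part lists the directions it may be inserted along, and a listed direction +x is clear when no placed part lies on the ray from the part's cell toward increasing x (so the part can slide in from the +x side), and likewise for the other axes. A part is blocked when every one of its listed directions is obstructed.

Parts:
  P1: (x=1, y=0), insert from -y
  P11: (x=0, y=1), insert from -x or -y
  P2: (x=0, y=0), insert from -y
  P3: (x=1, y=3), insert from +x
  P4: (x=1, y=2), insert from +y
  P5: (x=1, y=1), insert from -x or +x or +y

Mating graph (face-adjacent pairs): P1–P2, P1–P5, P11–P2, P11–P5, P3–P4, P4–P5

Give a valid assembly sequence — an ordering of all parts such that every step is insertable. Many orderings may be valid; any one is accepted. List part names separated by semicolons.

P5; P4; P3; P1; P2; P11

1. P5@(1, 1) [-x clear] — {P5}
2. P4@(1, 2) [+y clear] — {P4, P5}
3. P3@(1, 3) [+x clear] — {P3, P4, P5}
4. P1@(1, 0) [-y clear] — {P1, P3, P4, P5}
5. P2@(0, 0) [-y clear] — {P1, P2, P3, P4, P5}
6. P11@(0, 1) [-x clear] — {P1, P11, P2, P3, P4, P5}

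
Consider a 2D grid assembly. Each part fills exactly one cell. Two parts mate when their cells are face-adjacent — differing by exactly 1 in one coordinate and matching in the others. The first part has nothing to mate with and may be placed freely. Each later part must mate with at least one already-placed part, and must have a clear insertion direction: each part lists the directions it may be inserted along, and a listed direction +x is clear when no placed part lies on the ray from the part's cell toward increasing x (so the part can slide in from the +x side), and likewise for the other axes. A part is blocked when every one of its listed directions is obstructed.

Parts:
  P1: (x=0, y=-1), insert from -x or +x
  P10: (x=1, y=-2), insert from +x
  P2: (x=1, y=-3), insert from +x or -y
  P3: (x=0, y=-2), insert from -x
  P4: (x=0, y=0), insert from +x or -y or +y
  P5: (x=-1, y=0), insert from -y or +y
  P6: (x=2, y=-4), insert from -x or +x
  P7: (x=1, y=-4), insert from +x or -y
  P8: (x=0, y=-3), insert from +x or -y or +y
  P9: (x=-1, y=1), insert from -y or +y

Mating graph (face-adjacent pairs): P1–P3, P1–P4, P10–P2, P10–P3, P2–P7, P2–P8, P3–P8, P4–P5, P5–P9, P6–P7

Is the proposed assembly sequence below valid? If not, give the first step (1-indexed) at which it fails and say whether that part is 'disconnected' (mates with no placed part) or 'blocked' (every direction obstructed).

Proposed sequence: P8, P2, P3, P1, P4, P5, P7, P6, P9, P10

Valid

1. P8@(0, -3) [+x clear] — {P8}
2. P2@(1, -3) [+x clear] — {P2, P8}
3. P3@(0, -2) [-x clear] — {P2, P3, P8}
4. P1@(0, -1) [-x clear] — {P1, P2, P3, P8}
5. P4@(0, 0) [+x clear] — {P1, P2, P3, P4, P8}
6. P5@(-1, 0) [-y clear] — {P1, P2, P3, P4, P5, P8}
7. P7@(1, -4) [+x clear] — {P1, P2, P3, P4, P5, P7, P8}
8. P6@(2, -4) [+x clear] — {P1, P2, P3, P4, P5, P6, P7, P8}
9. P9@(-1, 1) [+y clear] — {P1, P2, P3, P4, P5, P6, P7, P8, P9}
10. P10@(1, -2) [+x clear] — {P1, P10, P2, P3, P4, P5, P6, P7, P8, P9}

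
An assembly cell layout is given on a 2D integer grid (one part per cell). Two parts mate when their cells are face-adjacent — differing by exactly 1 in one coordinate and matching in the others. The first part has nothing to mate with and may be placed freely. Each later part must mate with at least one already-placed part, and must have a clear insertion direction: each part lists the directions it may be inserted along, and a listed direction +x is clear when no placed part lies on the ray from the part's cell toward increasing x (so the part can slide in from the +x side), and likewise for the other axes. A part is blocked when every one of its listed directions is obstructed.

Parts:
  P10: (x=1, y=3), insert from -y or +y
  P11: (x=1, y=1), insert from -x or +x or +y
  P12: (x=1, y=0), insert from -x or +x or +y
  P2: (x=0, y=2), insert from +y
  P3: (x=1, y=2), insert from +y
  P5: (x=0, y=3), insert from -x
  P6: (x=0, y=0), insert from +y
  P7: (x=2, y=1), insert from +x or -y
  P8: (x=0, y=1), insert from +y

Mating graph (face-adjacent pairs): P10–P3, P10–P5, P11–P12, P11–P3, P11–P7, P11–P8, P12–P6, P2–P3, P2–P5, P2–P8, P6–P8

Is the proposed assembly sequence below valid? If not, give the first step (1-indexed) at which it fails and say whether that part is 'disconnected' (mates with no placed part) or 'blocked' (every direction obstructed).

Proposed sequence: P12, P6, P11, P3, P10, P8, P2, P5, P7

Valid

1. P12@(1, 0) [-x clear] — {P12}
2. P6@(0, 0) [+y clear] — {P12, P6}
3. P11@(1, 1) [-x clear] — {P11, P12, P6}
4. P3@(1, 2) [+y clear] — {P11, P12, P3, P6}
5. P10@(1, 3) [+y clear] — {P10, P11, P12, P3, P6}
6. P8@(0, 1) [+y clear] — {P10, P11, P12, P3, P6, P8}
7. P2@(0, 2) [+y clear] — {P10, P11, P12, P2, P3, P6, P8}
8. P5@(0, 3) [-x clear] — {P10, P11, P12, P2, P3, P5, P6, P8}
9. P7@(2, 1) [+x clear] — {P10, P11, P12, P2, P3, P5, P6, P7, P8}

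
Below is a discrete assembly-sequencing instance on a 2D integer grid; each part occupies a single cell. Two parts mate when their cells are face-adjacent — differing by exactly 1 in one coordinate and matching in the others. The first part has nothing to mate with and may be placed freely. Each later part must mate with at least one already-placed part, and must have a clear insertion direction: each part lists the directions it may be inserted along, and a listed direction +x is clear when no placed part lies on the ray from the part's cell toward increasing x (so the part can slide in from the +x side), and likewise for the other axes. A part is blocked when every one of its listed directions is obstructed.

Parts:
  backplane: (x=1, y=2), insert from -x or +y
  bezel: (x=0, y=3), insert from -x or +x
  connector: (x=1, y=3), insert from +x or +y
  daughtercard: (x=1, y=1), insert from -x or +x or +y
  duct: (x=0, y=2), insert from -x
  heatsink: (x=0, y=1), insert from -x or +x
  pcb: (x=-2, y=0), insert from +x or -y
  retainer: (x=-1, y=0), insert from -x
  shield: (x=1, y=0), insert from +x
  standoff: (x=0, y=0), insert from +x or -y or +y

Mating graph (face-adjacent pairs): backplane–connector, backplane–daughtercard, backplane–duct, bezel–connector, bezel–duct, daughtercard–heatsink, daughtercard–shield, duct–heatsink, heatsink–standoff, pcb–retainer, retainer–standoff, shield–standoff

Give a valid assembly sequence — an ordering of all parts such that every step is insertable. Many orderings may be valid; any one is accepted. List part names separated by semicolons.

1. retainer@(-1, 0) [-x clear] — {retainer}
2. standoff@(0, 0) [+x clear] — {retainer, standoff}
3. heatsink@(0, 1) [-x clear] — {heatsink, retainer, standoff}
4. duct@(0, 2) [-x clear] — {duct, heatsink, retainer, standoff}
5. backplane@(1, 2) [+y clear] — {backplane, duct, heatsink, retainer, standoff}
6. shield@(1, 0) [+x clear] — {backplane, duct, heatsink, retainer, shield, standoff}
7. connector@(1, 3) [+x clear] — {backplane, connector, duct, heatsink, retainer, shield, standoff}
8. daughtercard@(1, 1) [+x clear] — {backplane, connector, daughtercard, duct, heatsink, retainer, shield, standoff}
9. pcb@(-2, 0) [-y clear] — {backplane, connector, daughtercard, duct, heatsink, pcb, retainer, shield, standoff}
10. bezel@(0, 3) [-x clear] — {backplane, bezel, connector, daughtercard, duct, heatsink, pcb, retainer, shield, standoff}

retainer; standoff; heatsink; duct; backplane; shield; connector; daughtercard; pcb; bezel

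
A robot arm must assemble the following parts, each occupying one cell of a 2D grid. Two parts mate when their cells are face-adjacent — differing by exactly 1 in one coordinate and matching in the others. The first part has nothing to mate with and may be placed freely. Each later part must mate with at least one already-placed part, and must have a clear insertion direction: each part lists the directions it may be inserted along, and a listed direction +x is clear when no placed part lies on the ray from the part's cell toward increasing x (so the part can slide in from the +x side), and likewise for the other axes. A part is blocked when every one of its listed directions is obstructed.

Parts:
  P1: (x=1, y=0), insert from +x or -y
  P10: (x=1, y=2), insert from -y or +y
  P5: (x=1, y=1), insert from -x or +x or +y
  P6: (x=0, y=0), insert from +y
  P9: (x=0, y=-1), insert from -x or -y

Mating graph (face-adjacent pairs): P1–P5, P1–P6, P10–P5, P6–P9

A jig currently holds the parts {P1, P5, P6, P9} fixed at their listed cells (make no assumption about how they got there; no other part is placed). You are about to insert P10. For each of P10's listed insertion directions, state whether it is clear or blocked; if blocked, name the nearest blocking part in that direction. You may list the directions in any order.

+y: clear; -y: blocked by P5

-y: nearest on ray is P5@(1, 1) ⇒ blocked
+y: ray from P10(1, 2) has no placed part ⇒ clear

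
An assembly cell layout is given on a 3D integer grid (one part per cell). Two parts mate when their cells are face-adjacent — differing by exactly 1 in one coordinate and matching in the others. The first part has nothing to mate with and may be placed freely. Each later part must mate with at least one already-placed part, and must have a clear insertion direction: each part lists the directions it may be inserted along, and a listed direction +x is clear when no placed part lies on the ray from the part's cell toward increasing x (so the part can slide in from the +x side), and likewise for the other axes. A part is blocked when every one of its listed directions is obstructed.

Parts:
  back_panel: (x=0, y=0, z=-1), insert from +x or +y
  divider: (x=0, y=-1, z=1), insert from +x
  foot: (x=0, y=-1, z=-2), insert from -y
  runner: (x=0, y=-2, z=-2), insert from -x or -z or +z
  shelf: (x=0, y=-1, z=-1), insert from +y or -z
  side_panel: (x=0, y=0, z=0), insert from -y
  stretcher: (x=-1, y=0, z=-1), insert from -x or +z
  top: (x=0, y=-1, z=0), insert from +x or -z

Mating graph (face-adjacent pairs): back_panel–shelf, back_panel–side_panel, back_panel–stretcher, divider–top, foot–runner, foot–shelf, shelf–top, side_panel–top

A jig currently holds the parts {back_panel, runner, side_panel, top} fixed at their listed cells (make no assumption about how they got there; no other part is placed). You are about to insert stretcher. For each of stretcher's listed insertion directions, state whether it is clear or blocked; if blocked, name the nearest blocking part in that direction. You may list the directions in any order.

+z: clear; -x: clear

-x: ray from stretcher(-1, 0, -1) has no placed part ⇒ clear
+z: ray from stretcher(-1, 0, -1) has no placed part ⇒ clear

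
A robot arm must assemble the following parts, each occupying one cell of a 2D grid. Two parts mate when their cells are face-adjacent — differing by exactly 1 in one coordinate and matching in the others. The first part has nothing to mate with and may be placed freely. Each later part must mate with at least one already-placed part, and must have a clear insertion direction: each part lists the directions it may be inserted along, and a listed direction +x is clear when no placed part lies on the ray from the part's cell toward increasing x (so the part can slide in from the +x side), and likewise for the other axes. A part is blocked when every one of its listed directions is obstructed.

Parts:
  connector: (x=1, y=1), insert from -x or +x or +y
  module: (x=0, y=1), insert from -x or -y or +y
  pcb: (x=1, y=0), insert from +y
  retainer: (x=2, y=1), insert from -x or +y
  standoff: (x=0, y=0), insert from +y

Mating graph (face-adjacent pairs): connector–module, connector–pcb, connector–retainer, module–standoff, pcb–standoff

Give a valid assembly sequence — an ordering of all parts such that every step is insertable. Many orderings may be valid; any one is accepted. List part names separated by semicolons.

1. standoff@(0, 0) [+y clear] — {standoff}
2. module@(0, 1) [-x clear] — {module, standoff}
3. pcb@(1, 0) [+y clear] — {module, pcb, standoff}
4. connector@(1, 1) [+x clear] — {connector, module, pcb, standoff}
5. retainer@(2, 1) [+y clear] — {connector, module, pcb, retainer, standoff}

standoff; module; pcb; connector; retainer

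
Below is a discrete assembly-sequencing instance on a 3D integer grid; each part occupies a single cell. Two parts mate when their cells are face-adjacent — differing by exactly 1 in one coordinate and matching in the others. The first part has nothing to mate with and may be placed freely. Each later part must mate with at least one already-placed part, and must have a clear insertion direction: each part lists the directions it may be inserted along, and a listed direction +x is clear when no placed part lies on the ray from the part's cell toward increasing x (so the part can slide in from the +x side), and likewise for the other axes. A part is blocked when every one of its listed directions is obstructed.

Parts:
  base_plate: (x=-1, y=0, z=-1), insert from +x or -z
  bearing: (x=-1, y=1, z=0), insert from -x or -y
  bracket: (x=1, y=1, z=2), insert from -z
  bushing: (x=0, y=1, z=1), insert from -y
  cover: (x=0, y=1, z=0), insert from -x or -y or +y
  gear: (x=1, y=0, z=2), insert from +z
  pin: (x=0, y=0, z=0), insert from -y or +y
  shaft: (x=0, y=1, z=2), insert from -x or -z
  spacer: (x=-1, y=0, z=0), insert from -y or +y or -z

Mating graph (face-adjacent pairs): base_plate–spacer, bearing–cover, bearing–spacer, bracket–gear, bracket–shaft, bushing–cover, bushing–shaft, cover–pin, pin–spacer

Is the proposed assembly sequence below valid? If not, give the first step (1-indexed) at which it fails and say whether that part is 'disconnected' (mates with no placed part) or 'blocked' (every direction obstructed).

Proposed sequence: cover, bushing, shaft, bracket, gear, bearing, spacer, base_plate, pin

1. cover@(0, 1, 0) [-x clear] — {cover}
2. bushing@(0, 1, 1) [-y clear] — {bushing, cover}
3. shaft@(0, 1, 2) [-x clear] — {bushing, cover, shaft}
4. bracket@(1, 1, 2) [-z clear] — {bracket, bushing, cover, shaft}
5. gear@(1, 0, 2) [+z clear] — {bracket, bushing, cover, gear, shaft}
6. bearing@(-1, 1, 0) [-x clear] — {bearing, bracket, bushing, cover, gear, shaft}
7. spacer@(-1, 0, 0) [-y clear] — {bearing, bracket, bushing, cover, gear, shaft, spacer}
8. base_plate@(-1, 0, -1) [+x clear] — {base_plate, bearing, bracket, bushing, cover, gear, shaft, spacer}
9. pin@(0, 0, 0) [-y clear] — {base_plate, bearing, bracket, bushing, cover, gear, pin, shaft, spacer}

Valid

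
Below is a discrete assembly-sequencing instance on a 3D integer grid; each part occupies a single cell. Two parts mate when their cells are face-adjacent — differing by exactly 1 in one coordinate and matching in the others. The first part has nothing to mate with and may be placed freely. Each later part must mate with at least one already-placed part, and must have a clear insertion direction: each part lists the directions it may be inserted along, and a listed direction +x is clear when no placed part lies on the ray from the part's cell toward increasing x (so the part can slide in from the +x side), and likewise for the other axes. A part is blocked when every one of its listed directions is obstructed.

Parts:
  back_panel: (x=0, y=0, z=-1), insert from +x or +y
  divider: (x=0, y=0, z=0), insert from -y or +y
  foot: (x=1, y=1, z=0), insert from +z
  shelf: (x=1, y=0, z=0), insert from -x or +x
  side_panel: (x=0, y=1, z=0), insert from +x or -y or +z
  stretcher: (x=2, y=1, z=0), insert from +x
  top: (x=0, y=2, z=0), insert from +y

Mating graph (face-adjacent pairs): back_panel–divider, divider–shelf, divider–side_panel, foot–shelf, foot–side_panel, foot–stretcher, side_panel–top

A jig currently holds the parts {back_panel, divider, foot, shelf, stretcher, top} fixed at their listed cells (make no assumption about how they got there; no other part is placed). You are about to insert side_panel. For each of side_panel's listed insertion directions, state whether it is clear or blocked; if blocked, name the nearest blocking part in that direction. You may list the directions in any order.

+x: blocked by foot; +z: clear; -y: blocked by divider

+x: nearest on ray is foot@(1, 1, 0) ⇒ blocked
-y: nearest on ray is divider@(0, 0, 0) ⇒ blocked
+z: ray from side_panel(0, 1, 0) has no placed part ⇒ clear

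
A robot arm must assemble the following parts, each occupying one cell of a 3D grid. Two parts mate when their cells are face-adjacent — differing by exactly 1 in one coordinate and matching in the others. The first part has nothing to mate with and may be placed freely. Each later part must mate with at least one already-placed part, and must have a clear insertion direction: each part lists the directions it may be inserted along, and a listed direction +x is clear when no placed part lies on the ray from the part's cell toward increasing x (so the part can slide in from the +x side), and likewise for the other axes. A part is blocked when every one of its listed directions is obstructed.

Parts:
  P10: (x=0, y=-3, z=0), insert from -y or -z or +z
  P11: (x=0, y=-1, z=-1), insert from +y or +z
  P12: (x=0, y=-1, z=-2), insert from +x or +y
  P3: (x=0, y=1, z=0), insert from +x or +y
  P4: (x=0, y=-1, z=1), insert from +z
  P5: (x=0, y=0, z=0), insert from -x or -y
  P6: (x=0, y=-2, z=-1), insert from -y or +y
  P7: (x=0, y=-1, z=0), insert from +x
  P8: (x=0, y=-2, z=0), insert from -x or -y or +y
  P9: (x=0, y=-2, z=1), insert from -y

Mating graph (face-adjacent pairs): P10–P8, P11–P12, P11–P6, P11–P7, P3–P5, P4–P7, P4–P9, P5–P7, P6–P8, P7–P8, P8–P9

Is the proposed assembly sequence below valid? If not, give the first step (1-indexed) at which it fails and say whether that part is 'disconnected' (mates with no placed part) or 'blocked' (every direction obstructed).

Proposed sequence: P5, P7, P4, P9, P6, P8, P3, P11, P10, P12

1. P5@(0, 0, 0) [-x clear] — {P5}
2. P7@(0, -1, 0) [+x clear] — {P5, P7}
3. P4@(0, -1, 1) [+z clear] — {P4, P5, P7}
4. P9@(0, -2, 1) [-y clear] — {P4, P5, P7, P9}
5. P6@(0, -2, -1) — no placed neighbour ⇒ disconnected

Invalid at step 5 (disconnected)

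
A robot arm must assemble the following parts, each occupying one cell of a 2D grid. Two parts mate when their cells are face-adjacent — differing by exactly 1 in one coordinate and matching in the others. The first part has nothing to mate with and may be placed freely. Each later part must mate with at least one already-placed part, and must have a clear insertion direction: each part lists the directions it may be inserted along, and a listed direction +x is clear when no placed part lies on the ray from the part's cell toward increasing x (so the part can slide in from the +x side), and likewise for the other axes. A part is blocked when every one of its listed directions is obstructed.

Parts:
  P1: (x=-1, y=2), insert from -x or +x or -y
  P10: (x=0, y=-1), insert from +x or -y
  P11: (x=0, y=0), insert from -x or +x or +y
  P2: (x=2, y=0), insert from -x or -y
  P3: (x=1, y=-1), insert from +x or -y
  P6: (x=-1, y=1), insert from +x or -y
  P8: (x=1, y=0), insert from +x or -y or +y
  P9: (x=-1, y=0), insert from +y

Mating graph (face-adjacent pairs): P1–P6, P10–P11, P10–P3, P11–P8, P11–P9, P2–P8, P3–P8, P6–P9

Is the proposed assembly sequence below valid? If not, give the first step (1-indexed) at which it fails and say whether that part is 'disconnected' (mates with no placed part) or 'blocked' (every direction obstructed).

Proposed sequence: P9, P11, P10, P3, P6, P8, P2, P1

Valid

1. P9@(-1, 0) [+y clear] — {P9}
2. P11@(0, 0) [+x clear] — {P11, P9}
3. P10@(0, -1) [+x clear] — {P10, P11, P9}
4. P3@(1, -1) [+x clear] — {P10, P11, P3, P9}
5. P6@(-1, 1) [+x clear] — {P10, P11, P3, P6, P9}
6. P8@(1, 0) [+x clear] — {P10, P11, P3, P6, P8, P9}
7. P2@(2, 0) [-y clear] — {P10, P11, P2, P3, P6, P8, P9}
8. P1@(-1, 2) [-x clear] — {P1, P10, P11, P2, P3, P6, P8, P9}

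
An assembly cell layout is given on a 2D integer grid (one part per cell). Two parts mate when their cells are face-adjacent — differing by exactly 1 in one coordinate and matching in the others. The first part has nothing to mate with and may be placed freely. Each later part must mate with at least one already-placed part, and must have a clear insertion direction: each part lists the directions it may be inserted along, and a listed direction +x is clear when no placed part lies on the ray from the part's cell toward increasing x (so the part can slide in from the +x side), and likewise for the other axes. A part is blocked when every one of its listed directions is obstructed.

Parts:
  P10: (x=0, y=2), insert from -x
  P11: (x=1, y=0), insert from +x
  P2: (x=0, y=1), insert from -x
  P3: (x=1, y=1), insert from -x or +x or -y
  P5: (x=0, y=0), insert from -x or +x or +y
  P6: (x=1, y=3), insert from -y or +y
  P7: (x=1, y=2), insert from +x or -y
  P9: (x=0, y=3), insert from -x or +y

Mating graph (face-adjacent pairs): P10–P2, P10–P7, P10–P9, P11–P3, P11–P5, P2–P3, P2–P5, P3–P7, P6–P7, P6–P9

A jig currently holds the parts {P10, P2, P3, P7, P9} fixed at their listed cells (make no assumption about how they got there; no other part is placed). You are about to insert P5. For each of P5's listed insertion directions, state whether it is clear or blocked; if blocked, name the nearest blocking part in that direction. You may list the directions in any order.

+x: clear; +y: blocked by P2; -x: clear

-x: ray from P5(0, 0) has no placed part ⇒ clear
+x: ray from P5(0, 0) has no placed part ⇒ clear
+y: nearest on ray is P2@(0, 1) ⇒ blocked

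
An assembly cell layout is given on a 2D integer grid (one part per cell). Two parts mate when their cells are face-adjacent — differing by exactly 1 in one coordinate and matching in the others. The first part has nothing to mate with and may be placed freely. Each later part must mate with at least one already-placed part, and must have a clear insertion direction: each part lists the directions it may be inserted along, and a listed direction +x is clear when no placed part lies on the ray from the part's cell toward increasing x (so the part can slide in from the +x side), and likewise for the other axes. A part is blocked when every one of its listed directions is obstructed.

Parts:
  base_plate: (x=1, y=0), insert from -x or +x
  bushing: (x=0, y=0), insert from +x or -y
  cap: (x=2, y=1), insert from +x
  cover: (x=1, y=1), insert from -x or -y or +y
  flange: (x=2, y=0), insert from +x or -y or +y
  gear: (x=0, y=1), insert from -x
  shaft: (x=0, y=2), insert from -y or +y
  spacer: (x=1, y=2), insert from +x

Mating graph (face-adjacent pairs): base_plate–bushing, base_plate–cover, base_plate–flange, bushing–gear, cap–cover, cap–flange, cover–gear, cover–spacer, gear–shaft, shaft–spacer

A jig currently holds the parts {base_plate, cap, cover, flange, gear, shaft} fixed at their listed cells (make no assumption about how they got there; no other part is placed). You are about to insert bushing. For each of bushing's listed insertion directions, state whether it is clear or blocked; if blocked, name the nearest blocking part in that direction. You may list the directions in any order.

+x: blocked by base_plate; -y: clear

+x: nearest on ray is base_plate@(1, 0) ⇒ blocked
-y: ray from bushing(0, 0) has no placed part ⇒ clear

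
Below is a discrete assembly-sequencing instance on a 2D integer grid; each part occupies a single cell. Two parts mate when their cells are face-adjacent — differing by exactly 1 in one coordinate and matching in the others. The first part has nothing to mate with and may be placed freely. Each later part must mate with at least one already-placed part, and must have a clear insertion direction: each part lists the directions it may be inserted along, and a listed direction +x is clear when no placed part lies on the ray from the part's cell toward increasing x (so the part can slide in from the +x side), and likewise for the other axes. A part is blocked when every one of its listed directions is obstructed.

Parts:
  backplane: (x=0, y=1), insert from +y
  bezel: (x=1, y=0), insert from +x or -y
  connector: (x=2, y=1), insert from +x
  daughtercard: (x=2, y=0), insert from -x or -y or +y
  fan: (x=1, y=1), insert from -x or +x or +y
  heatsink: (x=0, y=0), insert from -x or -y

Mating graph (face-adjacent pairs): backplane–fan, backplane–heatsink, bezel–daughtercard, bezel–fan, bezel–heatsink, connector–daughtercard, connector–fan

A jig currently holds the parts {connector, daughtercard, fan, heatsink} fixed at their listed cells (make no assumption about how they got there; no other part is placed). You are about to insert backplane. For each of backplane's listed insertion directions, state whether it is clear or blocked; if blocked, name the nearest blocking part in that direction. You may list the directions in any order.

+y: ray from backplane(0, 1) has no placed part ⇒ clear

+y: clear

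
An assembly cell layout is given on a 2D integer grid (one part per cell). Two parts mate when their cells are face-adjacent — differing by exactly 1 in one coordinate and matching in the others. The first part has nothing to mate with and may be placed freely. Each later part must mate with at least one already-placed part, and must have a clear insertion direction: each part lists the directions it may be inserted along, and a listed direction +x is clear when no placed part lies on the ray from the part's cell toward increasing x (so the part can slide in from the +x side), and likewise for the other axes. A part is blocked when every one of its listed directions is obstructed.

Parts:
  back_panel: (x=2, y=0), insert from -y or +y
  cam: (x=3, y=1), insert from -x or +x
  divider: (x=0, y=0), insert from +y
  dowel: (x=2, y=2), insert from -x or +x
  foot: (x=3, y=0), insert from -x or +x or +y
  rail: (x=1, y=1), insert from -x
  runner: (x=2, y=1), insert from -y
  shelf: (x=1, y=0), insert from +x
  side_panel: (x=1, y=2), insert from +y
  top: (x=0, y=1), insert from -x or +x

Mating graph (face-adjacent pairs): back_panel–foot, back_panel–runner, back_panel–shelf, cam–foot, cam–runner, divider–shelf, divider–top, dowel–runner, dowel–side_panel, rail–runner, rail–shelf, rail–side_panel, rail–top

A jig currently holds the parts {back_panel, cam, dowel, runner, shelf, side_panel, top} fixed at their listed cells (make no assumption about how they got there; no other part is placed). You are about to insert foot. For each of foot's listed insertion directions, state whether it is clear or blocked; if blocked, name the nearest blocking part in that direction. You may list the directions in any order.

-x: nearest on ray is back_panel@(2, 0) ⇒ blocked
+x: ray from foot(3, 0) has no placed part ⇒ clear
+y: nearest on ray is cam@(3, 1) ⇒ blocked

+x: clear; +y: blocked by cam; -x: blocked by back_panel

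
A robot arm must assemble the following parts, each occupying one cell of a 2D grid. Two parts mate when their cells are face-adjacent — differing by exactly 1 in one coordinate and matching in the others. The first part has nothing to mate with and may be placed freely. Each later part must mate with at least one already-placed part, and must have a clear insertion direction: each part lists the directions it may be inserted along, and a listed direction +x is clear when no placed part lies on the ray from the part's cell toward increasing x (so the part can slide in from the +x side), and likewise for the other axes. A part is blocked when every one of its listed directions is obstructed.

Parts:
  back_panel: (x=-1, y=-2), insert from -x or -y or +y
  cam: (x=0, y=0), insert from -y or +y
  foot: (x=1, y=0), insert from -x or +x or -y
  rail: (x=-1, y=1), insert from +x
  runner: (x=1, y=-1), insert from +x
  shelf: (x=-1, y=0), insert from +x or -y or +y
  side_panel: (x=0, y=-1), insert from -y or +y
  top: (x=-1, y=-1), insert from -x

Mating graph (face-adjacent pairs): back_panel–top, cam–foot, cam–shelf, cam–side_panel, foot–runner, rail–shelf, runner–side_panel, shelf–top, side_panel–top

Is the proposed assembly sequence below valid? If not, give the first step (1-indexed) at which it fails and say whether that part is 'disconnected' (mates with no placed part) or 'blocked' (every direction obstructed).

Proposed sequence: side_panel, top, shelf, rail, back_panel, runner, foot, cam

Valid

1. side_panel@(0, -1) [-y clear] — {side_panel}
2. top@(-1, -1) [-x clear] — {side_panel, top}
3. shelf@(-1, 0) [+x clear] — {shelf, side_panel, top}
4. rail@(-1, 1) [+x clear] — {rail, shelf, side_panel, top}
5. back_panel@(-1, -2) [-x clear] — {back_panel, rail, shelf, side_panel, top}
6. runner@(1, -1) [+x clear] — {back_panel, rail, runner, shelf, side_panel, top}
7. foot@(1, 0) [+x clear] — {back_panel, foot, rail, runner, shelf, side_panel, top}
8. cam@(0, 0) [+y clear] — {back_panel, cam, foot, rail, runner, shelf, side_panel, top}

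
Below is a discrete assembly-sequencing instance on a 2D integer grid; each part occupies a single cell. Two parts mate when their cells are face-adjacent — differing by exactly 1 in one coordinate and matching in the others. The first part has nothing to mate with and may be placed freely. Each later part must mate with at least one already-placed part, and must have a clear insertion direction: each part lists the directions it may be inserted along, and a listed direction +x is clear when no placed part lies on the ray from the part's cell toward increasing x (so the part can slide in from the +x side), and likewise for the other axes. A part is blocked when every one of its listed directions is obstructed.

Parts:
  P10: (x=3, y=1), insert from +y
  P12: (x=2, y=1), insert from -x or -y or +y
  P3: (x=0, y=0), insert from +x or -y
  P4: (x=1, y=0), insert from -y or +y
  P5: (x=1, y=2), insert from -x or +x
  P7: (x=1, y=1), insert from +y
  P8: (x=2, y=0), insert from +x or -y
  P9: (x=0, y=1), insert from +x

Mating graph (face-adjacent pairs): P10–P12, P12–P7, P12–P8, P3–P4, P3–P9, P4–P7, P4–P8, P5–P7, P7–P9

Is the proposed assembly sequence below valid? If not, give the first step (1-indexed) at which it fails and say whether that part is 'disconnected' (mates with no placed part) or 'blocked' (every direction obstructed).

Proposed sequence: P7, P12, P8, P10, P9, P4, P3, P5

Invalid at step 5 (blocked)

1. P7@(1, 1) [+y clear] — {P7}
2. P12@(2, 1) [-y clear] — {P12, P7}
3. P8@(2, 0) [+x clear] — {P12, P7, P8}
4. P10@(3, 1) [+y clear] — {P10, P12, P7, P8}
5. P9@(0, 1) — +x all obstructed ⇒ blocked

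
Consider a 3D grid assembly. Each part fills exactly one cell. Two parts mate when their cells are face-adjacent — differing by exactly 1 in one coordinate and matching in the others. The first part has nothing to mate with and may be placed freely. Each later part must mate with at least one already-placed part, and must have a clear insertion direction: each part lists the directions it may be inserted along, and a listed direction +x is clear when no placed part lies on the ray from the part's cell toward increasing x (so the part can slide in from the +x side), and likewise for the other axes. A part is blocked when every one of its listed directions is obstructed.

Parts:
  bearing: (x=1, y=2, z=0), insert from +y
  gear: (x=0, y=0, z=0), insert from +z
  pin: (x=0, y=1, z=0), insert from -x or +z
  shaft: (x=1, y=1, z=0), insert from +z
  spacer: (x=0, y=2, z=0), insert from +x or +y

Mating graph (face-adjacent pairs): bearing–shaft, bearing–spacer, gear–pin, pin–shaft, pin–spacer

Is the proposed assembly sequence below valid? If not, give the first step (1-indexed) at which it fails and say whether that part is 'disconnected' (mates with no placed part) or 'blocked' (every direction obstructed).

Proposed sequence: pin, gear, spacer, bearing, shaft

Valid

1. pin@(0, 1, 0) [-x clear] — {pin}
2. gear@(0, 0, 0) [+z clear] — {gear, pin}
3. spacer@(0, 2, 0) [+x clear] — {gear, pin, spacer}
4. bearing@(1, 2, 0) [+y clear] — {bearing, gear, pin, spacer}
5. shaft@(1, 1, 0) [+z clear] — {bearing, gear, pin, shaft, spacer}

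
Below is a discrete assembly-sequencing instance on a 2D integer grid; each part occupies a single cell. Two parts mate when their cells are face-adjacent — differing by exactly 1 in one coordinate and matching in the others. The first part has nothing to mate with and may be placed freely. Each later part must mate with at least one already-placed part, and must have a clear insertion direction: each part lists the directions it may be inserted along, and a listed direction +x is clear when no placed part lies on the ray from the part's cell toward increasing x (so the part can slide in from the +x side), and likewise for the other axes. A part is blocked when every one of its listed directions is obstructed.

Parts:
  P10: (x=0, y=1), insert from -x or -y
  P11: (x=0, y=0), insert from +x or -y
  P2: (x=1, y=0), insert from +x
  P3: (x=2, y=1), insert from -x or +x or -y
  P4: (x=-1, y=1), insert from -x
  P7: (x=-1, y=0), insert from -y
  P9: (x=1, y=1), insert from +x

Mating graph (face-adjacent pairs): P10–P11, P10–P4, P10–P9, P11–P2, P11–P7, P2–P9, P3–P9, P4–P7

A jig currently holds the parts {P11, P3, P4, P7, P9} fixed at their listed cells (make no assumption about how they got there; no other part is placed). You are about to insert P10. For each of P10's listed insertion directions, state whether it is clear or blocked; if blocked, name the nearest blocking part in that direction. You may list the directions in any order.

-x: nearest on ray is P4@(-1, 1) ⇒ blocked
-y: nearest on ray is P11@(0, 0) ⇒ blocked

-x: blocked by P4; -y: blocked by P11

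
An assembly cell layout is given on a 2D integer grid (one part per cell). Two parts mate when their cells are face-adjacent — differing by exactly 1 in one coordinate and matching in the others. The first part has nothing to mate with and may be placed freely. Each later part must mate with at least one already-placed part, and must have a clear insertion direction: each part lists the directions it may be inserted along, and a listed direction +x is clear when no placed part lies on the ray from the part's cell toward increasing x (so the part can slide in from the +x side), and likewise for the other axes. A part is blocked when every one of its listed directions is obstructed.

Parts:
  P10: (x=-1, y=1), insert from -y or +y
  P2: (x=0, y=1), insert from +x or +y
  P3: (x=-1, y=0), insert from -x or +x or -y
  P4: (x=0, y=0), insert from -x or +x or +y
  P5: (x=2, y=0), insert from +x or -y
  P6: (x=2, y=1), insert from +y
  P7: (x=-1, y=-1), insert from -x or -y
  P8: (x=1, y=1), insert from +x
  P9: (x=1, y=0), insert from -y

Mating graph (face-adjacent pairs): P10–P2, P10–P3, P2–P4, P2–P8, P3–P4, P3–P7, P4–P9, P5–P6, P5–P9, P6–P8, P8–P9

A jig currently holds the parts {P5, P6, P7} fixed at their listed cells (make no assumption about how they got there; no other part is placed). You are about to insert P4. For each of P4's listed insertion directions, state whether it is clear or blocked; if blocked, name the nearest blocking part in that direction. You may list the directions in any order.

-x: ray from P4(0, 0) has no placed part ⇒ clear
+x: nearest on ray is P5@(2, 0) ⇒ blocked
+y: ray from P4(0, 0) has no placed part ⇒ clear

+x: blocked by P5; +y: clear; -x: clear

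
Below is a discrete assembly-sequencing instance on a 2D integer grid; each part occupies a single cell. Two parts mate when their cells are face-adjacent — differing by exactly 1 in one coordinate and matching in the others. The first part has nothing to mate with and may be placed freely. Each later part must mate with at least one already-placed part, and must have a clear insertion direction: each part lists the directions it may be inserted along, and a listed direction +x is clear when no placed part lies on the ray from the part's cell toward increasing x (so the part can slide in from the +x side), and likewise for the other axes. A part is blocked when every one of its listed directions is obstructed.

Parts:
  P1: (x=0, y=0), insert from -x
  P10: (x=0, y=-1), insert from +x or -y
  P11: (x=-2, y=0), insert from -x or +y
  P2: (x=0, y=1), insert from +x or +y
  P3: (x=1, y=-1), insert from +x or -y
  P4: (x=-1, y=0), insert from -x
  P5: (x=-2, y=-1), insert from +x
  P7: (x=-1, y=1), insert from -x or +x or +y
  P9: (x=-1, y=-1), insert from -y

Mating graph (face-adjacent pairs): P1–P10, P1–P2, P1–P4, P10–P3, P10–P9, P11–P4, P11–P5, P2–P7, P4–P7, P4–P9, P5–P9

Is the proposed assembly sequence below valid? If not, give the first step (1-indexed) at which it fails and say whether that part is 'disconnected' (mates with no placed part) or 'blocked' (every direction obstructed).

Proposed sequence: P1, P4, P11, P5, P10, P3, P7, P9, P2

Valid

1. P1@(0, 0) [-x clear] — {P1}
2. P4@(-1, 0) [-x clear] — {P1, P4}
3. P11@(-2, 0) [-x clear] — {P1, P11, P4}
4. P5@(-2, -1) [+x clear] — {P1, P11, P4, P5}
5. P10@(0, -1) [+x clear] — {P1, P10, P11, P4, P5}
6. P3@(1, -1) [+x clear] — {P1, P10, P11, P3, P4, P5}
7. P7@(-1, 1) [-x clear] — {P1, P10, P11, P3, P4, P5, P7}
8. P9@(-1, -1) [-y clear] — {P1, P10, P11, P3, P4, P5, P7, P9}
9. P2@(0, 1) [+x clear] — {P1, P10, P11, P2, P3, P4, P5, P7, P9}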